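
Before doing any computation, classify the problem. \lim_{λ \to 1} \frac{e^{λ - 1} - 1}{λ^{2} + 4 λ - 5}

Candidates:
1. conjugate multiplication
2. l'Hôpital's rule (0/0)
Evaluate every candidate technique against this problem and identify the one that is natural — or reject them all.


Best approach: l'Hôpital's rule (0/0) — numerator and denominator both vanish at 1 — a genuine 0/0 form, which is exactly when l'Hôpital applies. A local series expansion at the point resolves it as well; the rule is the packaged version of that step.
- conjugate multiplication: no divergent radical difference is present for a conjugate pair to cancel.
- l'Hôpital's rule (0/0): applicable, and directly so.


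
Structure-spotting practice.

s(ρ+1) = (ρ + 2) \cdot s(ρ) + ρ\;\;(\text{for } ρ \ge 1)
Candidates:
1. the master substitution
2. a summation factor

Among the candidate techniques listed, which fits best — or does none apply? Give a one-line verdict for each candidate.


Technique: a summation factor — rescale the sequence by the product of the weights ρ + 2 so far — the recurrence collapses to a plain running sum.
- the master substitution — the recursion steps by a constant offset, so exponential reindexing is pointless.
- a summation factor — applicable, and directly so.


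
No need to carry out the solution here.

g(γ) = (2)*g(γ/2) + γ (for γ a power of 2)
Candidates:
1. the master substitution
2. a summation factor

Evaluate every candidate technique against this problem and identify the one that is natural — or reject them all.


Method: the master substitution — treat m = log base 2 of γ as the new clock: one recursion step advances m by one while γ scales by 2.
- the master substitution: yes — fits the structure here.
- a summation factor — the recursion divides its index rather than shifting it — there is no previous-term chain for a summation factor to telescope.


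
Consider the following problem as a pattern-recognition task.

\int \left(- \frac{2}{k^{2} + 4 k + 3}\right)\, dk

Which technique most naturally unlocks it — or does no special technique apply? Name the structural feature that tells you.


Method: partial fractions — each factor of k^{2} + 4 k + 3 owns one elementary piece of the integrand — separate them and integrate piecewise.


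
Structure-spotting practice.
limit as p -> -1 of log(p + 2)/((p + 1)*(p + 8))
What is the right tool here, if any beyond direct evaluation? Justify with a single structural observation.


Verdict: l'Hôpital's rule (0/0) — both numerator and denominator vanish at -1: the genuine 0/0 indeterminate that l'Hôpital exists for. A first-order expansion at the point is an equally standard path; the rule packages it.


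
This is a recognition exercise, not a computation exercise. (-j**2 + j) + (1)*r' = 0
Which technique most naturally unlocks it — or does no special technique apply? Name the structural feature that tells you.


Method: no special technique — the slope is a function of j alone, so integrate both sides directly.


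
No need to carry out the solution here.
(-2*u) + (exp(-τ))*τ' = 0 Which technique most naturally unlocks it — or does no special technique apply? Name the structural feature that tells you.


Method: separation of variables — all dependence on the two variables factors apart, the defining separable shape. One could also solve this as an exact equation; with each coefficient in its own variable, separating is the same work with fewer steps.


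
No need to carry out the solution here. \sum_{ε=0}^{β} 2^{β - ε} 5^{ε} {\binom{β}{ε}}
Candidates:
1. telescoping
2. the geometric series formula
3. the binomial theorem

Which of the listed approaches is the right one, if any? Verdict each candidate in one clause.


Verdict: the binomial theorem — terms weighting {\binom{β}{ε}} against matched powers of 5 and 2 reassemble into (5 + 2)^β by the binomial theorem.
- telescoping — the terms as presented offer no neighboring cancellation — a telescoping rewrite may exist, but the displayed structure does not hand one over.
- the geometric series formula: the term-to-term ratio drifts with the index — the one thing the geometric formula cannot absorb.
- the binomial theorem — yes — fits the structure here.


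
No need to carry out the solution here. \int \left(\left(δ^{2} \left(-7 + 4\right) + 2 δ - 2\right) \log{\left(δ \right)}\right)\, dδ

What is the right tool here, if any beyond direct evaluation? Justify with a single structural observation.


Verdict: integration by parts — choose u = \log{\left(δ \right)}: one derivative turns the logarithm algebraic, and the remaining factor (δ^{2} \left(-7 + 4\right) + 2 δ - 2) integrates term by term under the power rule.


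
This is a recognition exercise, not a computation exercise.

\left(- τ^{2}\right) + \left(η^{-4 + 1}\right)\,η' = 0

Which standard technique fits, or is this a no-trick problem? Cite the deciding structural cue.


Best approach: separation of variables — solved for the derivative, the right side splits multiplicatively into a function of each variable alone — divide and integrate each side. An exactness check succeeds on this form as well — separation and the potential function arrive at the same answer, separation more directly.


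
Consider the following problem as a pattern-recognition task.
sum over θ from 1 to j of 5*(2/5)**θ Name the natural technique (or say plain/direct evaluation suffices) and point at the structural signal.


Diagnosis: the geometric series formula — each term is 2/5 times the previous one, so the geometric-series formula applies directly.


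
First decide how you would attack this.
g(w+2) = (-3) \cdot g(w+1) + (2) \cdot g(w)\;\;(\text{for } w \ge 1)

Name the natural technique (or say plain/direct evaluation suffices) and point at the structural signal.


Technique: the characteristic-root method — fixed numeric weights on consecutive terms and no forcing term added: the root method in its home territory.


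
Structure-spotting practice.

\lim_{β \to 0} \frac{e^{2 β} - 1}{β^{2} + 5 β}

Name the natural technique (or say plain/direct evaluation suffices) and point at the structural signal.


Best approach: l'Hôpital's rule (0/0) — substituting 0 gives 0 over 0; differentiate top and bottom once and re-evaluate. One could equally expand both pieces locally and compare leading terms; the rule does that in one stroke.


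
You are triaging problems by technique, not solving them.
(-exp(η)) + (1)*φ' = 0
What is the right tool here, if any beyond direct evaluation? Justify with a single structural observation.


Technique: no special technique — the slope is a pure function of η; integrate both sides and be done.


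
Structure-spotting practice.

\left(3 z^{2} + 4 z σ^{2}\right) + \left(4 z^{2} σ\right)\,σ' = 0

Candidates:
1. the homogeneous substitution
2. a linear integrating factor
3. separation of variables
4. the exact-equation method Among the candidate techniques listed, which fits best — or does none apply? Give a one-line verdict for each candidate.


Best approach: the exact-equation method — because the two cross partials coincide, the form is conservative as written — recover its potential in (z, σ).
- the homogeneous substitution: rescaling both variables together changes the slope, so no ratio substitution collapses it.
- a linear integrating factor: the unknown enters nonlinearly (through a power, a denominator, or a transcendental function), which the linear integrating-factor recipe cannot absorb as-is — any repair would come from a preliminary substitution, not the factor.
- separation of variables — no algebra isolates the independent variable on one side and the unknown on the other.
- the exact-equation method: a fit — the right tool for this form.


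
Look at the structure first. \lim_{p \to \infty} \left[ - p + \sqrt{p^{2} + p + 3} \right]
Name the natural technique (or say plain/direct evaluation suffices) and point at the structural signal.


Technique: conjugate multiplication — turning the difference into a conjugate-rationalized ratio makes the limit readable.


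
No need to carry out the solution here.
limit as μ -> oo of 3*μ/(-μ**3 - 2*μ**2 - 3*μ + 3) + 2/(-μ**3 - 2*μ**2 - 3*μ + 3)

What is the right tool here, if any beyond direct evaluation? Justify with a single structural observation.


Diagnosis: dominant-term comparison — divide by the highest power of μ present: lower-order terms vanish and the dominant ratio remains. As a single quotient, the ∞/∞ shape would yield to repeated differentiation as well — the growth comparison gets there in one look.


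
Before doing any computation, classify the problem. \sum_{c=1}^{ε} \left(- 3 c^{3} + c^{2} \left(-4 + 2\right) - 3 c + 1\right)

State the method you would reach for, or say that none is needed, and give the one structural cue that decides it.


Diagnosis: no special technique — the sum is polynomial through and through; closed forms for each power of c finish it directly.


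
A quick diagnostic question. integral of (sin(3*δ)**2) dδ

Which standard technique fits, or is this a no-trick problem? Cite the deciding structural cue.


Diagnosis: a trigonometric identity — an even power like sin(3*δ)**2 flattens under the half-angle identity into first-degree cosines you can integrate directly.


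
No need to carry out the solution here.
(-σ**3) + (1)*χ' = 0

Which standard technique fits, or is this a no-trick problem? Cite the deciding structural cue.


Verdict: no special technique — the slope is a pure function of σ; integrate both sides and be done.


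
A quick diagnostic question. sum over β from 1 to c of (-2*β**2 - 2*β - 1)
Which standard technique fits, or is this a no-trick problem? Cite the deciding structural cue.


Best approach: no special technique — this is bookkeeping, not technique: standard formulas for sums of constant-multiple powers of β apply termwise.


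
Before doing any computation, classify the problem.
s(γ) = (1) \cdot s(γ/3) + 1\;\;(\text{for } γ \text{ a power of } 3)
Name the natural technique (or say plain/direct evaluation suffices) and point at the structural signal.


Best approach: the master substitution — the argument shrinks by the factor 3, so measure the index on a logarithmic scale and the recursion becomes a shift.


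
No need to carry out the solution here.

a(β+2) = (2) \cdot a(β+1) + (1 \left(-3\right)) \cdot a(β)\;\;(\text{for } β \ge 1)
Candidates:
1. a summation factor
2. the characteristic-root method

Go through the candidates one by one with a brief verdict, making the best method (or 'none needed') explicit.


Best approach: the characteristic-root method — the recurrence treats every index alike (constant coefficients, no forcing) — precisely the regime where r^β trials close it.
- a summation factor — a summation factor telescopes one-step recursions; this one carries higher-order memory.
- the characteristic-root method: applies; the problem has the shape this method handles.


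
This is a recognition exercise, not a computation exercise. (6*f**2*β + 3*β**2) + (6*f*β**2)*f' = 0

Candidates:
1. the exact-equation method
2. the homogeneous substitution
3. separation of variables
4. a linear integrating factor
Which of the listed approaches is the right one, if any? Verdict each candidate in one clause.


Method: the exact-equation method — the cross partial derivatives of 6*f**2*β + 3*β**2 and 6*f*β**2 agree, so the left side is the total differential of one potential in β and f.
- the exact-equation method — applies; the problem has the shape this method handles.
- the homogeneous substitution: solved for the derivative, the right side changes under joint scaling of the two variables.
- separation of variables — no division isolates the independent variable from the unknown.
- a linear integrating factor: a nonlinear term in the unknown puts this outside the integrating-factor template.


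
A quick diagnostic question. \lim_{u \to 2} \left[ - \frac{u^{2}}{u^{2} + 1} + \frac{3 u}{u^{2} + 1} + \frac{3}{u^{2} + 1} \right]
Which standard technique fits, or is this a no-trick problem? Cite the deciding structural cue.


Verdict: no special technique — the expression is continuous at the evaluation point — substitute directly; no indeterminate form appears.


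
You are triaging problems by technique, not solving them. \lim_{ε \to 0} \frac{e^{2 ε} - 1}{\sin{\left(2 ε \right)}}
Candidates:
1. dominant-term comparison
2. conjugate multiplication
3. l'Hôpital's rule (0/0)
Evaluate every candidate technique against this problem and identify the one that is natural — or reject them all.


Best approach: l'Hôpital's rule (0/0) — plug in 0: top and bottom both hit zero, so differentiate each and retry. A local series expansion at the point resolves it as well; the rule is the packaged version of that step.
- dominant-term comparison: no dominant-degree comparison decides it.
- conjugate multiplication — there are no radicals in tension whose conjugate would simplify matters.
- l'Hôpital's rule (0/0) — a fit — the right tool for this form.


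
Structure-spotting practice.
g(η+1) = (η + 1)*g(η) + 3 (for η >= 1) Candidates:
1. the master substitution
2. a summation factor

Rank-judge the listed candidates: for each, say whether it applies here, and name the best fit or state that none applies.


Verdict: a summation factor — normalize by the running product of η + 1: the left side becomes a difference, and differences sum.
- the master substitution — the recursive argument is a shift of the index, not a fixed fraction of it.
- a summation factor — applies; the problem has the shape this method handles.


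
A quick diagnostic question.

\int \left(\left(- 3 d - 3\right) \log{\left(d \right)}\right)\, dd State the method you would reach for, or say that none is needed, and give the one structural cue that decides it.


Diagnosis: integration by parts — one parts step with u = \log{\left(d \right)} trades the logarithm for an algebraic integrand.


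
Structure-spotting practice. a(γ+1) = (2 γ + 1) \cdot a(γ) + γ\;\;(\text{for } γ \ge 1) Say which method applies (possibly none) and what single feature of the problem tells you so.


Diagnosis: a summation factor — first-order, linear, moving coefficient 2 γ + 1: the discrete analogue of an integrating factor handles it.


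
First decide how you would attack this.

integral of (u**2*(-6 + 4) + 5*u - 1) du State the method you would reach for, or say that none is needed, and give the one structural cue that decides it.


Diagnosis: no special technique — scan for structure and find none: constant multiples of powers of u, integrate directly.


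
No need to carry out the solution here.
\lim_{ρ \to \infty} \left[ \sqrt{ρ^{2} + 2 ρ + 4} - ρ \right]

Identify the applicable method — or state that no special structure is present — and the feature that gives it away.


Best approach: conjugate multiplication — \sqrt{ρ^{2} + 2 ρ + 4} and ρ both blow up, but their difference is tame once the conjugate rationalizes it.


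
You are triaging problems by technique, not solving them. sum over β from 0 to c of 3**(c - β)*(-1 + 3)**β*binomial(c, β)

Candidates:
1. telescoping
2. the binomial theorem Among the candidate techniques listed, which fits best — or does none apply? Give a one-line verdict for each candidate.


Technique: the binomial theorem — binomial(c, β) weighting matched powers of (-1 + 3) and 3 is the expanded form of ((-1 + 3) + 3)^c — fold it back up.
- telescoping — the summand is not presented as a shifted difference — a telescoping rewrite may exist, but the displayed structure does not offer one.
- the binomial theorem: yes, a natural case for it.


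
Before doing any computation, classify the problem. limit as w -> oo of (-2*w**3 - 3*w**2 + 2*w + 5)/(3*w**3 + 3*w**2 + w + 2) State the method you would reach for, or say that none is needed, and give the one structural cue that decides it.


Diagnosis: dominant-term comparison — growth-rate triage: the leading powers of w decide the limit, everything else is noise. As a single quotient, the ∞/∞ shape would yield to repeated differentiation as well — the growth comparison gets there in one look.


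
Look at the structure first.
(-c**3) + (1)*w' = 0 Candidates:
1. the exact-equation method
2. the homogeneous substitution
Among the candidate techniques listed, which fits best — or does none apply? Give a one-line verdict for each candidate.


Method: no special technique — the slope is a function of c alone, so integrate both sides directly.
- the exact-equation method — the unknown never enters the equation — exactness holds emptily, with nothing for the method to add.
- the homogeneous substitution — the slope does not depend on the ratio of the variables alone.


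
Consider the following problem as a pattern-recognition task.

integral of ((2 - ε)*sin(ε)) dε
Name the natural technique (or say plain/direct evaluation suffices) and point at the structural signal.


Method: integration by parts — differentiate 2 - ε, integrate sin(ε): each pass lowers the polynomial degree, so parts terminates.


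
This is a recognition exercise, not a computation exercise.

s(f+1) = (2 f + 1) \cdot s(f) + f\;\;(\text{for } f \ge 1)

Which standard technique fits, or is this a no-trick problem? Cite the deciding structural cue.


Diagnosis: a summation factor — with the index-dependent coefficient 2 f + 1, dividing by the cumulative product turns the left side into a pure difference.


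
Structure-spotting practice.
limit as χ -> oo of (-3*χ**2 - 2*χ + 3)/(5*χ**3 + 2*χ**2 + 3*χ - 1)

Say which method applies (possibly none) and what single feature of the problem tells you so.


Verdict: dominant-term comparison — growth-rate triage: the leading powers of χ decide the limit, everything else is noise. As a single quotient, the ∞/∞ shape would yield to repeated differentiation as well — the growth comparison gets there in one look.


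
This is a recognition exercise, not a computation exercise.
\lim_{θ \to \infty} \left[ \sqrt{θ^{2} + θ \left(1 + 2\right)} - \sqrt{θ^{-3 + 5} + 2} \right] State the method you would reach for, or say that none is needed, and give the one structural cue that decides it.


Diagnosis: conjugate multiplication — an infinity-minus-infinity difference with a surviving radical — multiply by the conjugate to cancel the divergence.


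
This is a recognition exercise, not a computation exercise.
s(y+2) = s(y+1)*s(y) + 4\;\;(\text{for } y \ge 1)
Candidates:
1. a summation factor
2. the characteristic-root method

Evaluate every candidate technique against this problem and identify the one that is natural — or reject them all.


Method: no special technique — once the recursion is nonlinear, characteristic roots, master substitutions, and summation factors are all off the table.
- a summation factor — no summation factor applies — the rule is not linear in the sequence values.
- the characteristic-root method — the recursion is nonlinear in the sequence values, so no linear-modes ansatz applies.


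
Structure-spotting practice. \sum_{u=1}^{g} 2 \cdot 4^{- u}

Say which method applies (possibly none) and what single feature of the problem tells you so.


Technique: the geometric series formula — consecutive terms stand in a fixed index-free ratio — the geometric sum formula closes it.


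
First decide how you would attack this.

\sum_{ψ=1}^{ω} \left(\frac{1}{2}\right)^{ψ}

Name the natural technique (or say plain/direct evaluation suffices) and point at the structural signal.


Method: the geometric series formula — check a ratio of consecutive terms: it is \frac{1}{2}, independent of the index, so the geometric formula closes the sum.


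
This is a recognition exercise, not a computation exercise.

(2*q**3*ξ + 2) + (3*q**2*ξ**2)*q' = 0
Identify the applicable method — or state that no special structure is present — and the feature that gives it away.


Diagnosis: the exact-equation method — checking ∂/∂q of 2*q**3*ξ + 2 against ∂/∂ξ of 3*q**2*ξ**2: they match — the equation is exact as it stands.


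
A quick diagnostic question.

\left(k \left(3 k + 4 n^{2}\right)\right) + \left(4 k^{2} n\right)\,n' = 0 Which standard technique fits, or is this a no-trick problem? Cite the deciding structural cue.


Method: the exact-equation method — equality of cross partials is the green light — assemble the potential function term by term.


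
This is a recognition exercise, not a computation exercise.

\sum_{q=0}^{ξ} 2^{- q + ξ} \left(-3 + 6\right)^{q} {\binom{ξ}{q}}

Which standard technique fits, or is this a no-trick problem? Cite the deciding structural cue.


Verdict: the binomial theorem — terms weighting {\binom{ξ}{q}} against matched powers of (-3 + 6) and 2 reassemble into ((-3 + 6) + 2)^ξ by the binomial theorem.


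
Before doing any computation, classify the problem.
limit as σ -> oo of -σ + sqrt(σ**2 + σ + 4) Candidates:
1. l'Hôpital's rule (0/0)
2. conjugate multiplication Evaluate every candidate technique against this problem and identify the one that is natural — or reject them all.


Best approach: conjugate multiplication — turning the difference into a conjugate-rationalized ratio makes the limit readable.
- l'Hôpital's rule (0/0): substitution produces ∞ − ∞ rather than a vanishing quotient; the rule needs a 0/0 ratio to act on.
- conjugate multiplication — a fit — the right tool for this form.


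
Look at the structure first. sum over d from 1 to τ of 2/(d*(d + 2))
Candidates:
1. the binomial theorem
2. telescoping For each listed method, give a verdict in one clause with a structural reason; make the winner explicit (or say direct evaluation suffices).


Best approach: telescoping — 2/(d*(d + 2)) decomposes into shift-paired simple fractions; the series telescopes to finitely many boundary pieces.
- the binomial theorem — no binomial coefficients pair up with complementary powers here.
- telescoping: a fit — the right tool for this form.


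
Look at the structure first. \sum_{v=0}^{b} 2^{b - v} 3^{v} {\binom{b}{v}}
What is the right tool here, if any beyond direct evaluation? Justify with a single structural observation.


Method: the binomial theorem — binomial coefficients against complementary powers of 3 and 2: recognize the binomial expansion and resum.


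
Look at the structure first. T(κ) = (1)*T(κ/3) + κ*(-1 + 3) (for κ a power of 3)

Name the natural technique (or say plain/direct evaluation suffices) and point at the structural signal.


Technique: the master substitution — the argument κ/3 divides the index by 3; the standard κ = 3^m substitution converts it to a constant-shift recurrence.


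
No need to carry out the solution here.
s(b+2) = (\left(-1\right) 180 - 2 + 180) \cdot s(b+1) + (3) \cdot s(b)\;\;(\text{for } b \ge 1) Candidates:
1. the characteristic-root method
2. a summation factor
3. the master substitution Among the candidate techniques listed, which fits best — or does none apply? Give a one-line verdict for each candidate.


Method: the characteristic-root method — every coefficient is a fixed number and the forcing is zero — substitute r^b and read off the root equation.
- the characteristic-root method — applicable, and directly so.
- a summation factor: the recurrence reaches back more than one step, outside the first-order family a summation factor normalizes.
- the master substitution: this is shift-type recursion, outside the divide-and-conquer template.


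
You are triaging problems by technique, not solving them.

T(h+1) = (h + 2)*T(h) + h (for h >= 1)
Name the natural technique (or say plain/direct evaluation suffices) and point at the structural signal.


Best approach: a summation factor — the coefficient h + 2 drifts with the index, so no fixed root exists; normalizing by the cumulative product telescopes it.


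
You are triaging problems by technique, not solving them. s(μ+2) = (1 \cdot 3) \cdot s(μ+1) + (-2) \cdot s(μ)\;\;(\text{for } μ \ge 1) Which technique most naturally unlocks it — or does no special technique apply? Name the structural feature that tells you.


Best approach: the characteristic-root method — the recurrence is linear and homogeneous with constant coefficients, so the ansatz r^μ turns it into a polynomial equation for r.


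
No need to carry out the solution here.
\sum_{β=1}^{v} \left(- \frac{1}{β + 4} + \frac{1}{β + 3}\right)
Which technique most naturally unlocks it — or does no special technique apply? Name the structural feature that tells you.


Diagnosis: telescoping — the summand is \frac{1}{β + 3} minus the same expression shifted by one, so consecutive terms cancel in pairs.


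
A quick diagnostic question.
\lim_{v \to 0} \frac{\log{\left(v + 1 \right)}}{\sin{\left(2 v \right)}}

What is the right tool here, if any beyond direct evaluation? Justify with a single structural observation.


Technique: l'Hôpital's rule (0/0) — the 0/0 form at 0 is the signature situation for l'Hôpital's rule. Expanding numerator and denominator to first order gives the same value — the rule automates exactly that.


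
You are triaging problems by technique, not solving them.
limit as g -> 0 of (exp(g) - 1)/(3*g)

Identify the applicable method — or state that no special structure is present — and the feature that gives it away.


Verdict: l'Hôpital's rule (0/0) — plug in 0: top and bottom both hit zero, so differentiate each and retry. A first-order expansion at the point is an equally standard path; the rule packages it.


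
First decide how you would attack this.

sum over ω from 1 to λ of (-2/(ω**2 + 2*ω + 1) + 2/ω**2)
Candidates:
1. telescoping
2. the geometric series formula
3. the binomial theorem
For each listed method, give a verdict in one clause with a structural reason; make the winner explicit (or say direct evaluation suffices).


Technique: telescoping — write out three consecutive terms and watch the interior cancel: the advanced copy one term subtracts reappears as the very next term's leading piece, pair after pair.
- telescoping — yes — fits the structure here.
- the geometric series formula: the term-to-term ratio drifts with the index — the one thing the geometric formula cannot absorb.
- the binomial theorem — no binomial coefficients pair up with complementary powers here.


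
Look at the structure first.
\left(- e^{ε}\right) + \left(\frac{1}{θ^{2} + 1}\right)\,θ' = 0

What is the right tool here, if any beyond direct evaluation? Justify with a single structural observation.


Technique: separation of variables — one side of the product carries the independent variable, the other the unknown — the textbook separation shape. An exactness check succeeds on this form as well — separation and the potential function arrive at the same answer, separation more directly.


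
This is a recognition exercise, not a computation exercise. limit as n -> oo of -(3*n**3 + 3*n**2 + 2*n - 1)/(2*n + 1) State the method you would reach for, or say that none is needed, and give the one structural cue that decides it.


Technique: dominant-term comparison — growth-rate triage: the leading powers of n decide the limit, everything else is noise. As a single quotient, the ∞/∞ shape would yield to repeated differentiation as well — the growth comparison gets there in one look.


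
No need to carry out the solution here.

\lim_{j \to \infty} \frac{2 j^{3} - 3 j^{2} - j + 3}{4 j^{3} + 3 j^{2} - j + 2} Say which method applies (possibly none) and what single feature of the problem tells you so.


Verdict: dominant-term comparison — at large j only the top-degree terms survive; compare the leading terms and the limit falls out. l'Hôpital's at-infinity variant applies to the expression viewed as a single quotient; the leading-term comparison is the direct route.


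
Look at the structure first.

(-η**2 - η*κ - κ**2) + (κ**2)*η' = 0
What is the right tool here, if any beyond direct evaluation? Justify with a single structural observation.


Verdict: the homogeneous substitution — the slope is degree-zero homogeneous: the ratio substitution v = η/κ collapses it.


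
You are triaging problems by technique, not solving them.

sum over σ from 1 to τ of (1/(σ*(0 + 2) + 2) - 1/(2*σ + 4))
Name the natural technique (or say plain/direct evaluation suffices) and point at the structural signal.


Method: telescoping — each term adds 1/(σ*(0 + 2) + 2) and subtracts the same expression advanced one index; that subtracted piece cancels against the next term's added copy — only the boundary terms survive.


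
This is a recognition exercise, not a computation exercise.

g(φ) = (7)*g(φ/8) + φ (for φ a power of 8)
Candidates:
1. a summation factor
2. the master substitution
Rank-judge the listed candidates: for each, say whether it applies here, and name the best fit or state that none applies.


Method: the master substitution — the call at φ/8 makes this multiplicative recursion; the master-style substitution converts it to additive.
- a summation factor: the recursion divides its index rather than shifting it — there is no previous-term chain for a summation factor to telescope.
- the master substitution: a fit — the right tool for this form.


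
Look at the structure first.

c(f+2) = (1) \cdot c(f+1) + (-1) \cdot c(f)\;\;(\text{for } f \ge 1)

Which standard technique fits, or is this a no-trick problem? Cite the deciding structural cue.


Verdict: the characteristic-root method — no index-dependence in the weights and nothing inhomogeneous: classic characteristic-equation setup.


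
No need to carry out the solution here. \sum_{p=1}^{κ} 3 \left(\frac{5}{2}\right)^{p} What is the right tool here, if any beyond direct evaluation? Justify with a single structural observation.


Method: the geometric series formula — each summand is the previous one scaled by \frac{5}{2}; that constant multiplier is itself the geometric structure.


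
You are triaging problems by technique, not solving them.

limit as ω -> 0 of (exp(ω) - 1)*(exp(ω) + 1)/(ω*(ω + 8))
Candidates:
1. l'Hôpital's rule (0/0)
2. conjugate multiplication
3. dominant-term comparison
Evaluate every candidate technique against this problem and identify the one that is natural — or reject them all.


Method: l'Hôpital's rule (0/0) — both numerator and denominator vanish at 0: the genuine 0/0 indeterminate that l'Hôpital exists for. One could equally expand both pieces locally and compare leading terms; the rule does that in one stroke.
- l'Hôpital's rule (0/0): applies; the problem has the shape this method handles.
- conjugate multiplication — no difference of divergent radicals appears, so rationalizing has nothing to cancel.
- dominant-term comparison — no ranking of term growth rates resolves the limit here.


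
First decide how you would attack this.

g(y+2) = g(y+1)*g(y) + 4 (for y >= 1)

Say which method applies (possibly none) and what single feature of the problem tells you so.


Technique: no special technique — the unknown enters the rule nonlinearly, not as a weighted sum — no linear method is even well-posed.


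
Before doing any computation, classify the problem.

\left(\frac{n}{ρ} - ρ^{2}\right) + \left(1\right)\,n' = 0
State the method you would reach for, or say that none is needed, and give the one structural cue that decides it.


Technique: a linear integrating factor — the unknown enters only to the first power against a nonzero forcing term — the integrating-factor template applies directly.


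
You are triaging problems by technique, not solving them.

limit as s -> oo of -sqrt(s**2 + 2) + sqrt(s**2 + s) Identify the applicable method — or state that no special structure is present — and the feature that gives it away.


Verdict: conjugate multiplication — the difference sqrt(s**2 + s) - sqrt(s**2 + 2) is an ∞ − ∞ stalemate; its conjugate partner breaks the tie.


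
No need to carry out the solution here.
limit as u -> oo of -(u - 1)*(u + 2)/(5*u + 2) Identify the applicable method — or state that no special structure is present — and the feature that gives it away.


Diagnosis: dominant-term comparison — at large u only the top-degree terms survive; compare the leading terms and the limit falls out. l'Hôpital's at-infinity variant applies to the expression viewed as a single quotient; the leading-term comparison is the direct route.


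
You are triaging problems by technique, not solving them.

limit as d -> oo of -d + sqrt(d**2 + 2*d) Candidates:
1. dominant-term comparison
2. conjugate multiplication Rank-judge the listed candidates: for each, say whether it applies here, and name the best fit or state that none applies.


Diagnosis: conjugate multiplication — an infinity-minus-infinity difference with a surviving radical — multiply by the conjugate to cancel the divergence.
- dominant-term comparison — no dominant-degree comparison decides it.
- conjugate multiplication: a fit — the right tool for this form.


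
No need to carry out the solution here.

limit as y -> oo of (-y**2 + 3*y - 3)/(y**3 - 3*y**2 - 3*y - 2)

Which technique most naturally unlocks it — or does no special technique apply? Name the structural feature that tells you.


Verdict: dominant-term comparison — at large y only the top-degree terms survive; compare the leading terms and the limit falls out. As a single quotient, the ∞/∞ shape would yield to repeated differentiation as well — the growth comparison gets there in one look.


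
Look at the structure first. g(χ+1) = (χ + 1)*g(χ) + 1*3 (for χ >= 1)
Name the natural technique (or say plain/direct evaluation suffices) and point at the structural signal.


Diagnosis: a summation factor — first-order, linear, moving coefficient χ + 1: the discrete analogue of an integrating factor handles it.


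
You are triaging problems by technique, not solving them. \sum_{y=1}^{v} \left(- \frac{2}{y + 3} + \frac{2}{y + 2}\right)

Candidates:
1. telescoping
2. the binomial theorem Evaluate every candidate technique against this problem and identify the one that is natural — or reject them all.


Method: telescoping — this sum is a zipper: each term contributes \frac{2}{y + 2} and removes the next index's value, which the following term puts back, closing term by term.
- telescoping — applicable, and directly so.
- the binomial theorem — there is no pair of bases whose matched powers would reassemble into a single binomial power.


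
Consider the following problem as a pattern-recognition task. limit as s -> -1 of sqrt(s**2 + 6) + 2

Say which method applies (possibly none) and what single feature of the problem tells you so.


Method: no special technique — the expression is continuous at -1 — substitute and evaluate; no indeterminate form appears.


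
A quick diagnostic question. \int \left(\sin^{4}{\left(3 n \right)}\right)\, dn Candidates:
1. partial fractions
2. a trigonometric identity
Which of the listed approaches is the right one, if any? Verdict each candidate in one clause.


Best approach: a trigonometric identity — the exponent on \sin^{4}{\left(3 n \right)} is even — the power-reduction identity is the standard preprocessing step.
- partial fractions: the expression is not a ratio of polynomials that decomposes further.
- a trigonometric identity: yes, a natural case for it.


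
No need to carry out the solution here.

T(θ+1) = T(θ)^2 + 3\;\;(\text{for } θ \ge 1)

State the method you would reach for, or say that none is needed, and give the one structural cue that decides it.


Verdict: no special technique — the update rule curves (it is not linear in the unknown sequence), so no superposition-based closed form attaches — iterate or study it directly.


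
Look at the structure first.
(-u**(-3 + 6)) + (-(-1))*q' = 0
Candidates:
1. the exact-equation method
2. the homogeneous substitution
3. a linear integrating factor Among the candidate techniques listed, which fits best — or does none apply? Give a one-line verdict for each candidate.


Technique: no special technique — the slope is a pure function of u; integrate both sides and be done.
- the exact-equation method: the unknown never enters the equation — exactness holds emptily, with nothing for the method to add.
- the homogeneous substitution — the slope changes under joint rescaling, failing the degree-zero test.
- a linear integrating factor: the linear template holds only trivially here (the unknown is absent, so the coefficient is zero) — the method is not the natural label.


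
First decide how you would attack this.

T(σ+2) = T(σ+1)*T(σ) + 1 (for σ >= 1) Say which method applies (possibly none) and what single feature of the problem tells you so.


Verdict: no special technique — each new value is a nonlinear function of earlier ones — scaling arguments and superposition both fail.


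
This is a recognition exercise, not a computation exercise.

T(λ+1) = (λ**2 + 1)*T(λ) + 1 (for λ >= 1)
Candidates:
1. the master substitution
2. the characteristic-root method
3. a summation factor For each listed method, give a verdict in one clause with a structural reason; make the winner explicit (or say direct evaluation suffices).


Method: a summation factor — the coefficient λ**2 + 1 drifts with the index, so no fixed root exists; normalizing by the cumulative product telescopes it.
- the master substitution — with no divided-index recursive call, reindexing by powers of a base buys nothing.
- the characteristic-root method — the coefficients change with the index, which the root method cannot absorb.
- a summation factor — yes, a natural case for it.


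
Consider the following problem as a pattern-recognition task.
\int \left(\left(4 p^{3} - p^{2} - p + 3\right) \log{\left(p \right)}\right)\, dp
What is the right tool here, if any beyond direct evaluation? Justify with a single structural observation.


Diagnosis: integration by parts — the logarithm \log{\left(p \right)} wants to be differentiated, not integrated; parts makes that legal.


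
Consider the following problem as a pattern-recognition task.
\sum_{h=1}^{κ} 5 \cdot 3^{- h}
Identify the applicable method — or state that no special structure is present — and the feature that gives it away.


Best approach: the geometric series formula — consecutive terms stand in a fixed index-free ratio — the geometric sum formula closes it.


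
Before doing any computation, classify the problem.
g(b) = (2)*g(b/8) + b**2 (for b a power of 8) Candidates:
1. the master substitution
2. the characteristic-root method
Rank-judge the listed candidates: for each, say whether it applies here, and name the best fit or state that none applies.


Diagnosis: the master substitution — divide-the-index recursion (b/8 inside the call) straightens out once the index is rewritten as 8^m.
- the master substitution: yes, a natural case for it.
- the characteristic-root method: the recursion divides its index rather than shifting it — outside the constant-shift family the root method covers.


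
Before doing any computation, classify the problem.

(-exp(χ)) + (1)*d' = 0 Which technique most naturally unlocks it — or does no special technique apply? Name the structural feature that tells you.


Diagnosis: no special technique — solved for the derivative, no d appears — this is antidifferentiation in χ wearing ODE clothing.
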